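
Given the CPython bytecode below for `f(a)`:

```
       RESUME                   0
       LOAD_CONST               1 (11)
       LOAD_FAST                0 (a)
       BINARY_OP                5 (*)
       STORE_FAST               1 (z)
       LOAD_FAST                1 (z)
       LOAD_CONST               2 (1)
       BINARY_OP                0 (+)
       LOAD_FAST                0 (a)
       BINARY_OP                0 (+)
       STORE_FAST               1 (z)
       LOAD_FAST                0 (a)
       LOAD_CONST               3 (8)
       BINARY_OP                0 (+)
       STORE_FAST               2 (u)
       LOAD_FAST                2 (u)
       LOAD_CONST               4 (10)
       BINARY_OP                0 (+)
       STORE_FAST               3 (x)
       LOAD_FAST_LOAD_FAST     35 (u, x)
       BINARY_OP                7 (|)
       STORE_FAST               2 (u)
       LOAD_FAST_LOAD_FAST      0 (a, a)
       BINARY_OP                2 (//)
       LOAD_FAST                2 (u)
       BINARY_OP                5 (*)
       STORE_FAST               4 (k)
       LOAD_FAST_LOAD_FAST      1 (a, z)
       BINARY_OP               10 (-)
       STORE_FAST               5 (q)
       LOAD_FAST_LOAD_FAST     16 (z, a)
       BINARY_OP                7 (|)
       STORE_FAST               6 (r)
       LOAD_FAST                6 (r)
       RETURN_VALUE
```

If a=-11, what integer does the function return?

-3

LOAD_CONST → push 11. Stack: [11]
LOAD_FAST a → push -11. Stack: [11, -11]
BINARY_OP * → 11 * -11 = -121. Stack: [-121]
STORE_FAST z → z=-121. Stack: []
LOAD_FAST z → push -121. Stack: [-121]
LOAD_CONST → push 1. Stack: [-121, 1]
BINARY_OP + → -121 + 1 = -120. Stack: [-120]
LOAD_FAST a → push -11. Stack: [-120, -11]
BINARY_OP + → -120 + -11 = -131. Stack: [-131]
STORE_FAST z → z=-131. Stack: []
LOAD_FAST a → push -11. Stack: [-11]
LOAD_CONST → push 8. Stack: [-11, 8]
BINARY_OP + → -11 + 8 = -3. Stack: [-3]
STORE_FAST u → u=-3. Stack: []
LOAD_FAST u → push -3. Stack: [-3]
LOAD_CONST → push 10. Stack: [-3, 10]
BINARY_OP + → -3 + 10 = 7. Stack: [7]
STORE_FAST x → x=7. Stack: []
LOAD_FAST_LOAD_FAST u,x → push -3,7. Stack: [-3, 7]
BINARY_OP | → -3 | 7 = -1. Stack: [-1]
STORE_FAST u → u=-1. Stack: []
LOAD_FAST_LOAD_FAST a,a → push -11,-11. Stack: [-11, -11]
BINARY_OP // → -11 // -11 = 1. Stack: [1]
LOAD_FAST u → push -1. Stack: [1, -1]
BINARY_OP * → 1 * -1 = -1. Stack: [-1]
STORE_FAST k → k=-1. Stack: []
LOAD_FAST_LOAD_FAST a,z → push -11,-131. Stack: [-11, -131]
BINARY_OP - → -11 - -131 = 120. Stack: [120]
STORE_FAST q → q=120. Stack: []
LOAD_FAST_LOAD_FAST z,a → push -131,-11. Stack: [-131, -11]
BINARY_OP | → -131 | -11 = -3. Stack: [-3]
STORE_FAST r → r=-3. Stack: []
LOAD_FAST r → push -3. Stack: [-3]
RETURN_VALUE → return -3.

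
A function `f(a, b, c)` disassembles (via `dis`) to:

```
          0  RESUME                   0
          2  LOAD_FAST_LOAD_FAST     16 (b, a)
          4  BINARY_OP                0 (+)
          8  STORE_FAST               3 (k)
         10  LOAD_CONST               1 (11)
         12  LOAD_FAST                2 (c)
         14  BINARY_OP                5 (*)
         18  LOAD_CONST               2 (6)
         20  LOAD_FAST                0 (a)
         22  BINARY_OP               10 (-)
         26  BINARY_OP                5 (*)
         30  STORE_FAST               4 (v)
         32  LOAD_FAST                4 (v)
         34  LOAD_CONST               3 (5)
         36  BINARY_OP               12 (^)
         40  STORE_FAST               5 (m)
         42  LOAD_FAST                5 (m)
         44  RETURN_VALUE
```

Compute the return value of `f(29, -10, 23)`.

LOAD_FAST_LOAD_FAST b,a → push -10,29. Stack: [-10, 29]
BINARY_OP + → -10 + 29 = 19. Stack: [19]
STORE_FAST k → k=19. Stack: []
LOAD_CONST → push 11. Stack: [11]
LOAD_FAST c → push 23. Stack: [11, 23]
BINARY_OP * → 11 * 23 = 253. Stack: [253]
LOAD_CONST → push 6. Stack: [253, 6]
LOAD_FAST a → push 29. Stack: [253, 6, 29]
BINARY_OP - → 6 - 29 = -23. Stack: [253, -23]
BINARY_OP * → 253 * -23 = -5819. Stack: [-5819]
STORE_FAST v → v=-5819. Stack: []
LOAD_FAST v → push -5819. Stack: [-5819]
LOAD_CONST → push 5. Stack: [-5819, 5]
BINARY_OP ^ → -5819 ^ 5 = -5824. Stack: [-5824]
STORE_FAST m → m=-5824. Stack: []
LOAD_FAST m → push -5824. Stack: [-5824]
RETURN_VALUE → return -5824.

-5824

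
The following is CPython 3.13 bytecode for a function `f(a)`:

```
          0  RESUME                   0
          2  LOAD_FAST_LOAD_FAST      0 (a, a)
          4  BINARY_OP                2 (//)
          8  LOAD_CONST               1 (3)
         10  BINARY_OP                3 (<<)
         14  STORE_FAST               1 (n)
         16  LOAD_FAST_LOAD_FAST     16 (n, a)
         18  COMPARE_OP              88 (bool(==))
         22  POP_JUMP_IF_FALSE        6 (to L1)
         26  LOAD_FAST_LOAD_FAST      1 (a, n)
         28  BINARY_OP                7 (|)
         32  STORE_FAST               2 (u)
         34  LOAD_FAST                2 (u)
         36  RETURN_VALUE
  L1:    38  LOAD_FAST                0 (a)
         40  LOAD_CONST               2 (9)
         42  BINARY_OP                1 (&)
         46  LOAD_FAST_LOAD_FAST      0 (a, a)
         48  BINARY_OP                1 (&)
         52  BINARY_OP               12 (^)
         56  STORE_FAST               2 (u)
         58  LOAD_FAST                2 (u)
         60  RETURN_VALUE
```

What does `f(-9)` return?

LOAD_FAST_LOAD_FAST a,a → push -9,-9. Stack: [-9, -9]
BINARY_OP // → -9 // -9 = 1. Stack: [1]
LOAD_CONST → push 3. Stack: [1, 3]
BINARY_OP << → 1 << 3 = 8. Stack: [8]
STORE_FAST n → n=8. Stack: []
LOAD_FAST_LOAD_FAST n,a → push 8,-9. Stack: [8, -9]
COMPARE_OP bool(==) → 8 vs -9 = False. Stack: [False]
POP_JUMP_IF_FALSE → pop False; jump. Stack: []
LOAD_FAST a → push -9. Stack: [-9]
LOAD_CONST → push 9. Stack: [-9, 9]
BINARY_OP & → -9 & 9 = 1. Stack: [1]
LOAD_FAST_LOAD_FAST a,a → push -9,-9. Stack: [1, -9, -9]
BINARY_OP & → -9 & -9 = -9. Stack: [1, -9]
BINARY_OP ^ → 1 ^ -9 = -10. Stack: [-10]
STORE_FAST u → u=-10. Stack: []
LOAD_FAST u → push -10. Stack: [-10]
RETURN_VALUE → return -10.

-10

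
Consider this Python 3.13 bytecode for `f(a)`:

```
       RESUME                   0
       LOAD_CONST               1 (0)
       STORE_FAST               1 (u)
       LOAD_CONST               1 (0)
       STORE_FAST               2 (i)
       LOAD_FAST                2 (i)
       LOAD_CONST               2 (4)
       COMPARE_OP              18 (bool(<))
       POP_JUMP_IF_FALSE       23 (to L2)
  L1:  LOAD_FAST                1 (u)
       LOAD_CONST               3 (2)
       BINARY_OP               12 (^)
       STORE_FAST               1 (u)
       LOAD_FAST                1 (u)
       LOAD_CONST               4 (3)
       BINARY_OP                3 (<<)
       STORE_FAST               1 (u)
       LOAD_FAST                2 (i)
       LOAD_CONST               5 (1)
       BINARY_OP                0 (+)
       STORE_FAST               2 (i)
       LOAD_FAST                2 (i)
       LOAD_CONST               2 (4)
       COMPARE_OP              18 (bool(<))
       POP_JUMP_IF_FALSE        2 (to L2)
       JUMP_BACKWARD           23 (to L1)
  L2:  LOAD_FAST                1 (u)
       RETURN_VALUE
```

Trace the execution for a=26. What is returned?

9360

LOAD_CONST → push 0
STORE_FAST u → u=0
LOAD_CONST → push 0
STORE_FAST i → i=0
LOAD_FAST i → push 0
LOAD_CONST → push 4
COMPARE_OP bool(<) → 0 vs 4 = True
POP_JUMP_IF_FALSE → pop True; no jump
LOAD_FAST u → push 0
LOAD_CONST → push 2
BINARY_OP ^ → 0 ^ 2 = 2
STORE_FAST u → u=2
LOAD_FAST u → push 2
LOAD_CONST → push 3
BINARY_OP << → 2 << 3 = 16
STORE_FAST u → u=16
LOAD_FAST i → push 0
LOAD_CONST → push 1
BINARY_OP + → 0 + 1 = 1
STORE_FAST i → i=1
LOAD_FAST i → push 1
LOAD_CONST → push 4
COMPARE_OP bool(<) → 1 vs 4 = True
POP_JUMP_IF_FALSE → pop True; no jump
LOAD_FAST u → push 16
LOAD_CONST → push 2
BINARY_OP ^ → 16 ^ 2 = 18
STORE_FAST u → u=18
LOAD_FAST u → push 18
LOAD_CONST → push 3
BINARY_OP << → 18 << 3 = 144
STORE_FAST u → u=144
LOAD_FAST i → push 1
LOAD_CONST → push 1
BINARY_OP + → 1 + 1 = 2
STORE_FAST i → i=2
LOAD_FAST i → push 2
LOAD_CONST → push 4
COMPARE_OP bool(<) → 2 vs 4 = True
POP_JUMP_IF_FALSE → pop True; no jump
LOAD_FAST u → push 144
LOAD_CONST → push 2
BINARY_OP ^ → 144 ^ 2 = 146
STORE_FAST u → u=146
LOAD_FAST u → push 146
LOAD_CONST → push 3
BINARY_OP << → 146 << 3 = 1168
STORE_FAST u → u=1168
LOAD_FAST i → push 2
LOAD_CONST → push 1
BINARY_OP + → 2 + 1 = 3
STORE_FAST i → i=3
LOAD_FAST i → push 3
LOAD_CONST → push 4
COMPARE_OP bool(<) → 3 vs 4 = True
POP_JUMP_IF_FALSE → pop True; no jump
LOAD_FAST u → push 1168
LOAD_CONST → push 2
BINARY_OP ^ → 1168 ^ 2 = 1170
STORE_FAST u → u=1170
LOAD_FAST u → push 1170
LOAD_CONST → push 3
BINARY_OP << → 1170 << 3 = 9360
STORE_FAST u → u=9360
LOAD_FAST i → push 3
LOAD_CONST → push 1
BINARY_OP + → 3 + 1 = 4
STORE_FAST i → i=4
LOAD_FAST i → push 4
LOAD_CONST → push 4
COMPARE_OP bool(<) → 4 vs 4 = False
POP_JUMP_IF_FALSE → pop False; jump
LOAD_FAST u → push 9360
RETURN_VALUE → return 9360.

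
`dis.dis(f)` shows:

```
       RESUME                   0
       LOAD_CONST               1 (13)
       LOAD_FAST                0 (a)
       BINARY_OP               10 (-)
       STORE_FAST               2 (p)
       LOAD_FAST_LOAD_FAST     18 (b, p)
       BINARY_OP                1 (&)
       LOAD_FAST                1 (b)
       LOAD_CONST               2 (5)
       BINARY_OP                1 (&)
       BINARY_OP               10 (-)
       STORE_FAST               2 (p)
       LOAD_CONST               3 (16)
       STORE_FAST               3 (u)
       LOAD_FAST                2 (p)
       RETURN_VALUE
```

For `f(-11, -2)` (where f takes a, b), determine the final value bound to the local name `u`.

16

LOAD_CONST → push 13. Stack: [13]
LOAD_FAST a → push -11. Stack: [13, -11]
BINARY_OP - → 13 - -11 = 24. Stack: [24]
STORE_FAST p → p=24. Stack: []
LOAD_FAST_LOAD_FAST b,p → push -2,24. Stack: [-2, 24]
BINARY_OP & → -2 & 24 = 24. Stack: [24]
LOAD_FAST b → push -2. Stack: [24, -2]
LOAD_CONST → push 5. Stack: [24, -2, 5]
BINARY_OP & → -2 & 5 = 4. Stack: [24, 4]
BINARY_OP - → 24 - 4 = 20. Stack: [20]
STORE_FAST p → p=20. Stack: []
LOAD_CONST → push 16. Stack: [16]
STORE_FAST u → u=16. Stack: []
LOAD_FAST p → push 20. Stack: [20]
RETURN_VALUE → return 20.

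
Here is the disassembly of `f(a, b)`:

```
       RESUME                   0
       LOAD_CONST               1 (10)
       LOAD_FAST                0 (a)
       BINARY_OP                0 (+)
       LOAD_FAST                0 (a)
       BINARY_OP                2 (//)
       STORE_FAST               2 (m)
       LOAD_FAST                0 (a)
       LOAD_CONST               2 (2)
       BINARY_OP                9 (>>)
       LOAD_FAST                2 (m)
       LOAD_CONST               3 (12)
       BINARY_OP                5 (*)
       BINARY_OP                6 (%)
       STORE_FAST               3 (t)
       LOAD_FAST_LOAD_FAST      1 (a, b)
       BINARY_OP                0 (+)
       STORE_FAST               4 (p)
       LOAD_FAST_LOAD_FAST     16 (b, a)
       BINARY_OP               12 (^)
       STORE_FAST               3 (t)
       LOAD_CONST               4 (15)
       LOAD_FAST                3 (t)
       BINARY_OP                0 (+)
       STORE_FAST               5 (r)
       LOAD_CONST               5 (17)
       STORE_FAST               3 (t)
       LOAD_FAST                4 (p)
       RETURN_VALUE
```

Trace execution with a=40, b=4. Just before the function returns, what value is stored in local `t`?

LOAD_CONST → push 10. Stack: [10]
LOAD_FAST a → push 40. Stack: [10, 40]
BINARY_OP + → 10 + 40 = 50. Stack: [50]
LOAD_FAST a → push 40. Stack: [50, 40]
BINARY_OP // → 50 // 40 = 1. Stack: [1]
STORE_FAST m → m=1. Stack: []
LOAD_FAST a → push 40. Stack: [40]
LOAD_CONST → push 2. Stack: [40, 2]
BINARY_OP >> → 40 >> 2 = 10. Stack: [10]
LOAD_FAST m → push 1. Stack: [10, 1]
LOAD_CONST → push 12. Stack: [10, 1, 12]
BINARY_OP * → 1 * 12 = 12. Stack: [10, 12]
BINARY_OP % → 10 % 12 = 10. Stack: [10]
STORE_FAST t → t=10. Stack: []
LOAD_FAST_LOAD_FAST a,b → push 40,4. Stack: [40, 4]
BINARY_OP + → 40 + 4 = 44. Stack: [44]
STORE_FAST p → p=44. Stack: []
LOAD_FAST_LOAD_FAST b,a → push 4,40. Stack: [4, 40]
BINARY_OP ^ → 4 ^ 40 = 44. Stack: [44]
STORE_FAST t → t=44. Stack: []
LOAD_CONST → push 15. Stack: [15]
LOAD_FAST t → push 44. Stack: [15, 44]
BINARY_OP + → 15 + 44 = 59. Stack: [59]
STORE_FAST r → r=59. Stack: []
LOAD_CONST → push 17. Stack: [17]
STORE_FAST t → t=17. Stack: []
LOAD_FAST p → push 44. Stack: [44]
RETURN_VALUE → return 44.

17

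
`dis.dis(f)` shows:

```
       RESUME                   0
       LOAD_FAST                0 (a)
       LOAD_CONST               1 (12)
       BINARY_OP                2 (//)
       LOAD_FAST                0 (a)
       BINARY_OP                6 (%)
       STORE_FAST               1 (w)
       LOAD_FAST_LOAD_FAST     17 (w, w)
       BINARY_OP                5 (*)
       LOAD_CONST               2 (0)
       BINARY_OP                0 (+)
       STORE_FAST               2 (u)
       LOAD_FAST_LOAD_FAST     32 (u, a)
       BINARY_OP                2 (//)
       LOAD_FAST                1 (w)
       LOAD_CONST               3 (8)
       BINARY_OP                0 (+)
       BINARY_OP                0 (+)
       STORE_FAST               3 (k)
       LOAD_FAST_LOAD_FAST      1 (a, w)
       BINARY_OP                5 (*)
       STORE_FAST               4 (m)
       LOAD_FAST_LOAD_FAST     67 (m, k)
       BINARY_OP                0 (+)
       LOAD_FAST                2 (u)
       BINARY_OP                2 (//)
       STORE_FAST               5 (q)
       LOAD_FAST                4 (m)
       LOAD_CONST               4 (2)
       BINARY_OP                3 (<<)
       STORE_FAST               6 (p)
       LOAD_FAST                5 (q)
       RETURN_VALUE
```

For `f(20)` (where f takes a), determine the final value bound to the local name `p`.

80

LOAD_FAST a → push 20. Stack: [20]
LOAD_CONST → push 12. Stack: [20, 12]
BINARY_OP // → 20 // 12 = 1. Stack: [1]
LOAD_FAST a → push 20. Stack: [1, 20]
BINARY_OP % → 1 % 20 = 1. Stack: [1]
STORE_FAST w → w=1. Stack: []
LOAD_FAST_LOAD_FAST w,w → push 1,1. Stack: [1, 1]
BINARY_OP * → 1 * 1 = 1. Stack: [1]
LOAD_CONST → push 0. Stack: [1, 0]
BINARY_OP + → 1 + 0 = 1. Stack: [1]
STORE_FAST u → u=1. Stack: []
LOAD_FAST_LOAD_FAST u,a → push 1,20. Stack: [1, 20]
BINARY_OP // → 1 // 20 = 0. Stack: [0]
LOAD_FAST w → push 1. Stack: [0, 1]
LOAD_CONST → push 8. Stack: [0, 1, 8]
BINARY_OP + → 1 + 8 = 9. Stack: [0, 9]
BINARY_OP + → 0 + 9 = 9. Stack: [9]
STORE_FAST k → k=9. Stack: []
LOAD_FAST_LOAD_FAST a,w → push 20,1. Stack: [20, 1]
BINARY_OP * → 20 * 1 = 20. Stack: [20]
STORE_FAST m → m=20. Stack: []
LOAD_FAST_LOAD_FAST m,k → push 20,9. Stack: [20, 9]
BINARY_OP + → 20 + 9 = 29. Stack: [29]
LOAD_FAST u → push 1. Stack: [29, 1]
BINARY_OP // → 29 // 1 = 29. Stack: [29]
STORE_FAST q → q=29. Stack: []
LOAD_FAST m → push 20. Stack: [20]
LOAD_CONST → push 2. Stack: [20, 2]
BINARY_OP << → 20 << 2 = 80. Stack: [80]
STORE_FAST p → p=80. Stack: []
LOAD_FAST q → push 29. Stack: [29]
RETURN_VALUE → return 29.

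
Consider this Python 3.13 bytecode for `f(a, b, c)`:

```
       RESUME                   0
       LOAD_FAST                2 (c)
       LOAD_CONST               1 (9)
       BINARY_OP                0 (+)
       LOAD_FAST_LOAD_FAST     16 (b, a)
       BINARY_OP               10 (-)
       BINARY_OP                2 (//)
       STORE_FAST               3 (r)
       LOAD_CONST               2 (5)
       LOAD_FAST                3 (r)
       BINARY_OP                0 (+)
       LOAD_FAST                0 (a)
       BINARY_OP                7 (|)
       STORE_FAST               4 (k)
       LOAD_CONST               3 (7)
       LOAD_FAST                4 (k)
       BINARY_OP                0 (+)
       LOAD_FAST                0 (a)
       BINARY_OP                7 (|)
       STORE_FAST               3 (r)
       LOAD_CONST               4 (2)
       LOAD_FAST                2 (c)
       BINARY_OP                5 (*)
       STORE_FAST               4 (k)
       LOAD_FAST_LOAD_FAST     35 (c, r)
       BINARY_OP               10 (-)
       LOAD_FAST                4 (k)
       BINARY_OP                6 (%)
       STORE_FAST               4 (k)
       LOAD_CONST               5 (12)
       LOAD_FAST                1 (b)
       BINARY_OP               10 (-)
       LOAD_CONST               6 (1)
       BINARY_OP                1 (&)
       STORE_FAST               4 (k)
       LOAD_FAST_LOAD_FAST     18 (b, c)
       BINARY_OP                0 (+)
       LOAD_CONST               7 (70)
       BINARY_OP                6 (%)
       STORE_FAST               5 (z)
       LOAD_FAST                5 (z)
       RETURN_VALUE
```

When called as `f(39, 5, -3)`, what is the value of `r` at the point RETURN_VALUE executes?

47

LOAD_FAST c → push -3. Stack: [-3]
LOAD_CONST → push 9. Stack: [-3, 9]
BINARY_OP + → -3 + 9 = 6. Stack: [6]
LOAD_FAST_LOAD_FAST b,a → push 5,39. Stack: [6, 5, 39]
BINARY_OP - → 5 - 39 = -34. Stack: [6, -34]
BINARY_OP // → 6 // -34 = -1. Stack: [-1]
STORE_FAST r → r=-1. Stack: []
LOAD_CONST → push 5. Stack: [5]
LOAD_FAST r → push -1. Stack: [5, -1]
BINARY_OP + → 5 + -1 = 4. Stack: [4]
LOAD_FAST a → push 39. Stack: [4, 39]
BINARY_OP | → 4 | 39 = 39. Stack: [39]
STORE_FAST k → k=39. Stack: []
LOAD_CONST → push 7. Stack: [7]
LOAD_FAST k → push 39. Stack: [7, 39]
BINARY_OP + → 7 + 39 = 46. Stack: [46]
LOAD_FAST a → push 39. Stack: [46, 39]
BINARY_OP | → 46 | 39 = 47. Stack: [47]
STORE_FAST r → r=47. Stack: []
LOAD_CONST → push 2. Stack: [2]
LOAD_FAST c → push -3. Stack: [2, -3]
BINARY_OP * → 2 * -3 = -6. Stack: [-6]
STORE_FAST k → k=-6. Stack: []
LOAD_FAST_LOAD_FAST c,r → push -3,47. Stack: [-3, 47]
BINARY_OP - → -3 - 47 = -50. Stack: [-50]
LOAD_FAST k → push -6. Stack: [-50, -6]
BINARY_OP % → -50 % -6 = -2. Stack: [-2]
STORE_FAST k → k=-2. Stack: []
LOAD_CONST → push 12. Stack: [12]
LOAD_FAST b → push 5. Stack: [12, 5]
BINARY_OP - → 12 - 5 = 7. Stack: [7]
LOAD_CONST → push 1. Stack: [7, 1]
BINARY_OP & → 7 & 1 = 1. Stack: [1]
STORE_FAST k → k=1. Stack: []
LOAD_FAST_LOAD_FAST b,c → push 5,-3. Stack: [5, -3]
BINARY_OP + → 5 + -3 = 2. Stack: [2]
LOAD_CONST → push 70. Stack: [2, 70]
BINARY_OP % → 2 % 70 = 2. Stack: [2]
STORE_FAST z → z=2. Stack: []
LOAD_FAST z → push 2. Stack: [2]
RETURN_VALUE → return 2.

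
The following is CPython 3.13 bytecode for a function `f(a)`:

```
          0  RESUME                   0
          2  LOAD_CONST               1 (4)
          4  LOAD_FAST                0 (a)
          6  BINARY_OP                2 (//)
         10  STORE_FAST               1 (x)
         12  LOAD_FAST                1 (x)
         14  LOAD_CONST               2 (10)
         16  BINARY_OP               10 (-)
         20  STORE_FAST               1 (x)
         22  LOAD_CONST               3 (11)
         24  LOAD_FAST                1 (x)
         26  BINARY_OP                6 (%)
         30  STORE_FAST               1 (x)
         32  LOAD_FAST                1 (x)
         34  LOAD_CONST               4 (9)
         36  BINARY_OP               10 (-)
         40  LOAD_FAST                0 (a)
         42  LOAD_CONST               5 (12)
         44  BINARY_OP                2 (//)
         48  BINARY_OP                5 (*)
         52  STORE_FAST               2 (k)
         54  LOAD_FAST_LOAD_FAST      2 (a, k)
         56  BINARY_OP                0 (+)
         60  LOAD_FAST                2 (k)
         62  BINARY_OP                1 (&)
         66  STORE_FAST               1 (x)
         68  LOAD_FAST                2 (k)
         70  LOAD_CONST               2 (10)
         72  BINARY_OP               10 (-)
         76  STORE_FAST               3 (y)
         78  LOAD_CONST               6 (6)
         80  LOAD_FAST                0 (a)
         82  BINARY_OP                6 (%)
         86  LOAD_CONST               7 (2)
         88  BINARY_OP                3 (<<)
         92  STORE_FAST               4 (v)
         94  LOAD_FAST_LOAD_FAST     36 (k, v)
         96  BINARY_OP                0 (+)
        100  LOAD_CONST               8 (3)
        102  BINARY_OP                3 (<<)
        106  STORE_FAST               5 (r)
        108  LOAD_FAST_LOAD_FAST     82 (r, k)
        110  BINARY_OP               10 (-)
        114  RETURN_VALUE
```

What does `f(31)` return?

LOAD_CONST → push 4. Stack: [4]
LOAD_FAST a → push 31. Stack: [4, 31]
BINARY_OP // → 4 // 31 = 0. Stack: [0]
STORE_FAST x → x=0. Stack: []
LOAD_FAST x → push 0. Stack: [0]
LOAD_CONST → push 10. Stack: [0, 10]
BINARY_OP - → 0 - 10 = -10. Stack: [-10]
STORE_FAST x → x=-10. Stack: []
LOAD_CONST → push 11. Stack: [11]
LOAD_FAST x → push -10. Stack: [11, -10]
BINARY_OP % → 11 % -10 = -9. Stack: [-9]
STORE_FAST x → x=-9. Stack: []
LOAD_FAST x → push -9. Stack: [-9]
LOAD_CONST → push 9. Stack: [-9, 9]
BINARY_OP - → -9 - 9 = -18. Stack: [-18]
LOAD_FAST a → push 31. Stack: [-18, 31]
LOAD_CONST → push 12. Stack: [-18, 31, 12]
BINARY_OP // → 31 // 12 = 2. Stack: [-18, 2]
BINARY_OP * → -18 * 2 = -36. Stack: [-36]
STORE_FAST k → k=-36. Stack: []
LOAD_FAST_LOAD_FAST a,k → push 31,-36. Stack: [31, -36]
BINARY_OP + → 31 + -36 = -5. Stack: [-5]
LOAD_FAST k → push -36. Stack: [-5, -36]
BINARY_OP & → -5 & -36 = -40. Stack: [-40]
STORE_FAST x → x=-40. Stack: []
LOAD_FAST k → push -36. Stack: [-36]
LOAD_CONST → push 10. Stack: [-36, 10]
BINARY_OP - → -36 - 10 = -46. Stack: [-46]
STORE_FAST y → y=-46. Stack: []
LOAD_CONST → push 6. Stack: [6]
LOAD_FAST a → push 31. Stack: [6, 31]
BINARY_OP % → 6 % 31 = 6. Stack: [6]
LOAD_CONST → push 2. Stack: [6, 2]
BINARY_OP << → 6 << 2 = 24. Stack: [24]
STORE_FAST v → v=24. Stack: []
LOAD_FAST_LOAD_FAST k,v → push -36,24. Stack: [-36, 24]
BINARY_OP + → -36 + 24 = -12. Stack: [-12]
LOAD_CONST → push 3. Stack: [-12, 3]
BINARY_OP << → -12 << 3 = -96. Stack: [-96]
STORE_FAST r → r=-96. Stack: []
LOAD_FAST_LOAD_FAST r,k → push -96,-36. Stack: [-96, -36]
BINARY_OP - → -96 - -36 = -60. Stack: [-60]
RETURN_VALUE → return -60.

-60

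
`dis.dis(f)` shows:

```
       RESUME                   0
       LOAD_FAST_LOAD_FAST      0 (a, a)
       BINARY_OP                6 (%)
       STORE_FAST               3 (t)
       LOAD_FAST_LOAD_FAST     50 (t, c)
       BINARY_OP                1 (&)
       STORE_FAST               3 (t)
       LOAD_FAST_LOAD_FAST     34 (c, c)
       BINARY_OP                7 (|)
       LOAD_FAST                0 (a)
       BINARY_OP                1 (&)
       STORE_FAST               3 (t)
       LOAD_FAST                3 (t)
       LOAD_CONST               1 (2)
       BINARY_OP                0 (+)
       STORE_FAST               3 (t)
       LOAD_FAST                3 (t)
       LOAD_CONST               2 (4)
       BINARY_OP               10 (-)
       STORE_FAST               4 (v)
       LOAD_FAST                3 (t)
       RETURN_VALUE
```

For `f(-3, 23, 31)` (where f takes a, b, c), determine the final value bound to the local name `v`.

27

LOAD_FAST_LOAD_FAST a,a → push -3,-3. Stack: [-3, -3]
BINARY_OP % → -3 % -3 = 0. Stack: [0]
STORE_FAST t → t=0. Stack: []
LOAD_FAST_LOAD_FAST t,c → push 0,31. Stack: [0, 31]
BINARY_OP & → 0 & 31 = 0. Stack: [0]
STORE_FAST t → t=0. Stack: []
LOAD_FAST_LOAD_FAST c,c → push 31,31. Stack: [31, 31]
BINARY_OP | → 31 | 31 = 31. Stack: [31]
LOAD_FAST a → push -3. Stack: [31, -3]
BINARY_OP & → 31 & -3 = 29. Stack: [29]
STORE_FAST t → t=29. Stack: []
LOAD_FAST t → push 29. Stack: [29]
LOAD_CONST → push 2. Stack: [29, 2]
BINARY_OP + → 29 + 2 = 31. Stack: [31]
STORE_FAST t → t=31. Stack: []
LOAD_FAST t → push 31. Stack: [31]
LOAD_CONST → push 4. Stack: [31, 4]
BINARY_OP - → 31 - 4 = 27. Stack: [27]
STORE_FAST v → v=27. Stack: []
LOAD_FAST t → push 31. Stack: [31]
RETURN_VALUE → return 31.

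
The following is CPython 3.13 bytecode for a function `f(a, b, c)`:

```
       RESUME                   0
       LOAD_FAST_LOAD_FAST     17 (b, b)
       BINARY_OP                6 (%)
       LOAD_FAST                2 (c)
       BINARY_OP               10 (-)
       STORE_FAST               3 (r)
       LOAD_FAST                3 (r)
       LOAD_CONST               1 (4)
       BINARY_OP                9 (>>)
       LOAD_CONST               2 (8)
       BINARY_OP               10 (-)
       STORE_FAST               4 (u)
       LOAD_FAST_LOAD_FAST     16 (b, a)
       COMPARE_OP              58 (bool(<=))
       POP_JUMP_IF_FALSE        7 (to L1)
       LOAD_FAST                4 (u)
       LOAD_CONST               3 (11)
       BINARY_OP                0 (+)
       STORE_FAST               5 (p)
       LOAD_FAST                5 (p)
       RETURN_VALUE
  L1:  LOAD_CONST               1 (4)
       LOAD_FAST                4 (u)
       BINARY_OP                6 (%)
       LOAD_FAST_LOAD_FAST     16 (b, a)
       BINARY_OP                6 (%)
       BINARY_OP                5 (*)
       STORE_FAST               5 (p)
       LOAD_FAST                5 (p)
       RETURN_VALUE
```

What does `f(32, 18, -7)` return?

3

LOAD_FAST_LOAD_FAST b,b → push 18,18. Stack: [18, 18]
BINARY_OP % → 18 % 18 = 0. Stack: [0]
LOAD_FAST c → push -7. Stack: [0, -7]
BINARY_OP - → 0 - -7 = 7. Stack: [7]
STORE_FAST r → r=7. Stack: []
LOAD_FAST r → push 7. Stack: [7]
LOAD_CONST → push 4. Stack: [7, 4]
BINARY_OP >> → 7 >> 4 = 0. Stack: [0]
LOAD_CONST → push 8. Stack: [0, 8]
BINARY_OP - → 0 - 8 = -8. Stack: [-8]
STORE_FAST u → u=-8. Stack: []
LOAD_FAST_LOAD_FAST b,a → push 18,32. Stack: [18, 32]
COMPARE_OP bool(<=) → 18 vs 32 = True. Stack: [True]
POP_JUMP_IF_FALSE → pop True; no jump. Stack: []
LOAD_FAST u → push -8. Stack: [-8]
LOAD_CONST → push 11. Stack: [-8, 11]
BINARY_OP + → -8 + 11 = 3. Stack: [3]
STORE_FAST p → p=3. Stack: []
LOAD_FAST p → push 3. Stack: [3]
RETURN_VALUE → return 3.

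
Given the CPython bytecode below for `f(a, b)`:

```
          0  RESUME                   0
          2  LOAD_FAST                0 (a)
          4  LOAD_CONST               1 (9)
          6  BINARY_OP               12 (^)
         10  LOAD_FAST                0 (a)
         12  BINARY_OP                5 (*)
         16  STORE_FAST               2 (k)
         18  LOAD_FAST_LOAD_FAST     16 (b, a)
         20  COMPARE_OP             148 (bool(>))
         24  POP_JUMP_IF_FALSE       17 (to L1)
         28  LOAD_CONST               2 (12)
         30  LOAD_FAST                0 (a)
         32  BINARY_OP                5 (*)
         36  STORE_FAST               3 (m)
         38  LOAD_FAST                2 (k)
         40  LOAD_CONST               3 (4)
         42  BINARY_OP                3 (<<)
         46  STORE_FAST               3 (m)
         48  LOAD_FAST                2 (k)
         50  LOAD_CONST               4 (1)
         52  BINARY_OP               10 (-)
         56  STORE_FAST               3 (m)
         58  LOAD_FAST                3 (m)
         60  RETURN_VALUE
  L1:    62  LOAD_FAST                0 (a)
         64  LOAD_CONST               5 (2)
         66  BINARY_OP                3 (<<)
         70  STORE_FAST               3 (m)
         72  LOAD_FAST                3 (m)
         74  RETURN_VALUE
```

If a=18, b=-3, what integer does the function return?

72

LOAD_FAST a → push 18. Stack: [18]
LOAD_CONST → push 9. Stack: [18, 9]
BINARY_OP ^ → 18 ^ 9 = 27. Stack: [27]
LOAD_FAST a → push 18. Stack: [27, 18]
BINARY_OP * → 27 * 18 = 486. Stack: [486]
STORE_FAST k → k=486. Stack: []
LOAD_FAST_LOAD_FAST b,a → push -3,18. Stack: [-3, 18]
COMPARE_OP bool(>) → -3 vs 18 = False. Stack: [False]
POP_JUMP_IF_FALSE → pop False; jump. Stack: []
LOAD_FAST a → push 18. Stack: [18]
LOAD_CONST → push 2. Stack: [18, 2]
BINARY_OP << → 18 << 2 = 72. Stack: [72]
STORE_FAST m → m=72. Stack: []
LOAD_FAST m → push 72. Stack: [72]
RETURN_VALUE → return 72.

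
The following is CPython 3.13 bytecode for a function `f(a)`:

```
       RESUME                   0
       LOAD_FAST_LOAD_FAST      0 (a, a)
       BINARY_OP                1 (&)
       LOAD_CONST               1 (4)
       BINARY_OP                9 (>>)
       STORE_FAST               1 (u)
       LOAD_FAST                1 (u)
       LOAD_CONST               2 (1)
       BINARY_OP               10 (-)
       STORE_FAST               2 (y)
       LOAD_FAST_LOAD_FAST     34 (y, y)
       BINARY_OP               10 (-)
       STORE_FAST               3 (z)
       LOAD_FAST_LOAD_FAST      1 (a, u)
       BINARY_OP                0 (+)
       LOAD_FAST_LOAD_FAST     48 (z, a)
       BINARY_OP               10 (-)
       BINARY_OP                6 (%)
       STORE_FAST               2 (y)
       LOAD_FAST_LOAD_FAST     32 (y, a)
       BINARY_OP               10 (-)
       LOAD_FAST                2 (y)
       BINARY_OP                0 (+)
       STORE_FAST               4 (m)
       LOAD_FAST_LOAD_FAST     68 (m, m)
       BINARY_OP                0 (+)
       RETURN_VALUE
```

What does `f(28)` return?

LOAD_FAST_LOAD_FAST a,a → push 28,28. Stack: [28, 28]
BINARY_OP & → 28 & 28 = 28. Stack: [28]
LOAD_CONST → push 4. Stack: [28, 4]
BINARY_OP >> → 28 >> 4 = 1. Stack: [1]
STORE_FAST u → u=1. Stack: []
LOAD_FAST u → push 1. Stack: [1]
LOAD_CONST → push 1. Stack: [1, 1]
BINARY_OP - → 1 - 1 = 0. Stack: [0]
STORE_FAST y → y=0. Stack: []
LOAD_FAST_LOAD_FAST y,y → push 0,0. Stack: [0, 0]
BINARY_OP - → 0 - 0 = 0. Stack: [0]
STORE_FAST z → z=0. Stack: []
LOAD_FAST_LOAD_FAST a,u → push 28,1. Stack: [28, 1]
BINARY_OP + → 28 + 1 = 29. Stack: [29]
LOAD_FAST_LOAD_FAST z,a → push 0,28. Stack: [29, 0, 28]
BINARY_OP - → 0 - 28 = -28. Stack: [29, -28]
BINARY_OP % → 29 % -28 = -27. Stack: [-27]
STORE_FAST y → y=-27. Stack: []
LOAD_FAST_LOAD_FAST y,a → push -27,28. Stack: [-27, 28]
BINARY_OP - → -27 - 28 = -55. Stack: [-55]
LOAD_FAST y → push -27. Stack: [-55, -27]
BINARY_OP + → -55 + -27 = -82. Stack: [-82]
STORE_FAST m → m=-82. Stack: []
LOAD_FAST_LOAD_FAST m,m → push -82,-82. Stack: [-82, -82]
BINARY_OP + → -82 + -82 = -164. Stack: [-164]
RETURN_VALUE → return -164.

-164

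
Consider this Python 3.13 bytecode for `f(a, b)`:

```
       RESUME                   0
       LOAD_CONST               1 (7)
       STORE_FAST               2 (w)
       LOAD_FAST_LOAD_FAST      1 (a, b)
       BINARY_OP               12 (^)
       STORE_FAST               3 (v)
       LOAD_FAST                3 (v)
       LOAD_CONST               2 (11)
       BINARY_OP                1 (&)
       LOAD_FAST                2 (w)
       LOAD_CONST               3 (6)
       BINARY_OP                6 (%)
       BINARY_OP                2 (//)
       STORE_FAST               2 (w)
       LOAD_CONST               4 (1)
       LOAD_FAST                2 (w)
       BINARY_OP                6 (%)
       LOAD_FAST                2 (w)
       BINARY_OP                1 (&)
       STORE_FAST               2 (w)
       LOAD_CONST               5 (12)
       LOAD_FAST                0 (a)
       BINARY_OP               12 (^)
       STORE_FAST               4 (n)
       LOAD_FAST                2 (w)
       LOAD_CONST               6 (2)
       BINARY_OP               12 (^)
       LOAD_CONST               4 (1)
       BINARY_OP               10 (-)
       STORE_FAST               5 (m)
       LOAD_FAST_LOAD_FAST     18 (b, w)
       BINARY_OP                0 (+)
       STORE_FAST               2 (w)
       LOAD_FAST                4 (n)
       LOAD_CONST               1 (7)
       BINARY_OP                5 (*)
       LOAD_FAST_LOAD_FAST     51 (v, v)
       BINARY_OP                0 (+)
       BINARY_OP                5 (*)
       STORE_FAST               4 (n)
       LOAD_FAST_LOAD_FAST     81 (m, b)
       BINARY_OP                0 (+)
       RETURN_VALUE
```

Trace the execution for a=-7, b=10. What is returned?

12

LOAD_CONST → push 7. Stack: [7]
STORE_FAST w → w=7. Stack: []
LOAD_FAST_LOAD_FAST a,b → push -7,10. Stack: [-7, 10]
BINARY_OP ^ → -7 ^ 10 = -13. Stack: [-13]
STORE_FAST v → v=-13. Stack: []
LOAD_FAST v → push -13. Stack: [-13]
LOAD_CONST → push 11. Stack: [-13, 11]
BINARY_OP & → -13 & 11 = 3. Stack: [3]
LOAD_FAST w → push 7. Stack: [3, 7]
LOAD_CONST → push 6. Stack: [3, 7, 6]
BINARY_OP % → 7 % 6 = 1. Stack: [3, 1]
BINARY_OP // → 3 // 1 = 3. Stack: [3]
STORE_FAST w → w=3. Stack: []
LOAD_CONST → push 1. Stack: [1]
LOAD_FAST w → push 3. Stack: [1, 3]
BINARY_OP % → 1 % 3 = 1. Stack: [1]
LOAD_FAST w → push 3. Stack: [1, 3]
BINARY_OP & → 1 & 3 = 1. Stack: [1]
STORE_FAST w → w=1. Stack: []
LOAD_CONST → push 12. Stack: [12]
LOAD_FAST a → push -7. Stack: [12, -7]
BINARY_OP ^ → 12 ^ -7 = -11. Stack: [-11]
STORE_FAST n → n=-11. Stack: []
LOAD_FAST w → push 1. Stack: [1]
LOAD_CONST → push 2. Stack: [1, 2]
BINARY_OP ^ → 1 ^ 2 = 3. Stack: [3]
LOAD_CONST → push 1. Stack: [3, 1]
BINARY_OP - → 3 - 1 = 2. Stack: [2]
STORE_FAST m → m=2. Stack: []
LOAD_FAST_LOAD_FAST b,w → push 10,1. Stack: [10, 1]
BINARY_OP + → 10 + 1 = 11. Stack: [11]
STORE_FAST w → w=11. Stack: []
LOAD_FAST n → push -11. Stack: [-11]
LOAD_CONST → push 7. Stack: [-11, 7]
BINARY_OP * → -11 * 7 = -77. Stack: [-77]
LOAD_FAST_LOAD_FAST v,v → push -13,-13. Stack: [-77, -13, -13]
BINARY_OP + → -13 + -13 = -26. Stack: [-77, -26]
BINARY_OP * → -77 * -26 = 2002. Stack: [2002]
STORE_FAST n → n=2002. Stack: []
LOAD_FAST_LOAD_FAST m,b → push 2,10. Stack: [2, 10]
BINARY_OP + → 2 + 10 = 12. Stack: [12]
RETURN_VALUE → return 12.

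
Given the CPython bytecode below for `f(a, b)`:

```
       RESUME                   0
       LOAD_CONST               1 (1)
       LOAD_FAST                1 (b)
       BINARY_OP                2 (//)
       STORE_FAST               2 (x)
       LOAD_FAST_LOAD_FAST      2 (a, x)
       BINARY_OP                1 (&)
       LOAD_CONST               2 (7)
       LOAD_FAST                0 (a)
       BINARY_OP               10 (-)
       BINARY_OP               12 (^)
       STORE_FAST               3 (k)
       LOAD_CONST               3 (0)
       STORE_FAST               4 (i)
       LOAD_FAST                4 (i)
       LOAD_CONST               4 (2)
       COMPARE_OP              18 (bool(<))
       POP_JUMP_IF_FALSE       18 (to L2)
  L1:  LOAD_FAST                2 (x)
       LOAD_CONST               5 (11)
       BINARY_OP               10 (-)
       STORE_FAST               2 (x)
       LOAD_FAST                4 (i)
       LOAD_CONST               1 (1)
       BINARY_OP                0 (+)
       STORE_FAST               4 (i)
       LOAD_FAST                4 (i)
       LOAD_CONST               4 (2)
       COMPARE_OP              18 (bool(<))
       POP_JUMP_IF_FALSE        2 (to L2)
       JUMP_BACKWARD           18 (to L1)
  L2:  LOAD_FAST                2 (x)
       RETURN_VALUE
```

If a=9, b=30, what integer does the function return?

LOAD_CONST → push 1. Stack: [1]
LOAD_FAST b → push 30. Stack: [1, 30]
BINARY_OP // → 1 // 30 = 0. Stack: [0]
STORE_FAST x → x=0. Stack: []
LOAD_FAST_LOAD_FAST a,x → push 9,0. Stack: [9, 0]
BINARY_OP & → 9 & 0 = 0. Stack: [0]
LOAD_CONST → push 7. Stack: [0, 7]
LOAD_FAST a → push 9. Stack: [0, 7, 9]
BINARY_OP - → 7 - 9 = -2. Stack: [0, -2]
BINARY_OP ^ → 0 ^ -2 = -2. Stack: [-2]
STORE_FAST k → k=-2. Stack: []
LOAD_CONST → push 0. Stack: [0]
STORE_FAST i → i=0. Stack: []
LOAD_FAST i → push 0. Stack: [0]
LOAD_CONST → push 2. Stack: [0, 2]
COMPARE_OP bool(<) → 0 vs 2 = True. Stack: [True]
POP_JUMP_IF_FALSE → pop True; no jump. Stack: []
LOAD_FAST x → push 0. Stack: [0]
LOAD_CONST → push 11. Stack: [0, 11]
BINARY_OP - → 0 - 11 = -11. Stack: [-11]
STORE_FAST x → x=-11. Stack: []
LOAD_FAST i → push 0. Stack: [0]
LOAD_CONST → push 1. Stack: [0, 1]
BINARY_OP + → 0 + 1 = 1. Stack: [1]
STORE_FAST i → i=1. Stack: []
LOAD_FAST i → push 1. Stack: [1]
LOAD_CONST → push 2. Stack: [1, 2]
COMPARE_OP bool(<) → 1 vs 2 = True. Stack: [True]
POP_JUMP_IF_FALSE → pop True; no jump. Stack: []
LOAD_FAST x → push -11. Stack: [-11]
LOAD_CONST → push 11. Stack: [-11, 11]
BINARY_OP - → -11 - 11 = -22. Stack: [-22]
STORE_FAST x → x=-22. Stack: []
LOAD_FAST i → push 1. Stack: [1]
LOAD_CONST → push 1. Stack: [1, 1]
BINARY_OP + → 1 + 1 = 2. Stack: [2]
STORE_FAST i → i=2. Stack: []
LOAD_FAST i → push 2. Stack: [2]
LOAD_CONST → push 2. Stack: [2, 2]
COMPARE_OP bool(<) → 2 vs 2 = False. Stack: [False]
POP_JUMP_IF_FALSE → pop False; jump. Stack: []
LOAD_FAST x → push -22. Stack: [-22]
RETURN_VALUE → return -22.

-22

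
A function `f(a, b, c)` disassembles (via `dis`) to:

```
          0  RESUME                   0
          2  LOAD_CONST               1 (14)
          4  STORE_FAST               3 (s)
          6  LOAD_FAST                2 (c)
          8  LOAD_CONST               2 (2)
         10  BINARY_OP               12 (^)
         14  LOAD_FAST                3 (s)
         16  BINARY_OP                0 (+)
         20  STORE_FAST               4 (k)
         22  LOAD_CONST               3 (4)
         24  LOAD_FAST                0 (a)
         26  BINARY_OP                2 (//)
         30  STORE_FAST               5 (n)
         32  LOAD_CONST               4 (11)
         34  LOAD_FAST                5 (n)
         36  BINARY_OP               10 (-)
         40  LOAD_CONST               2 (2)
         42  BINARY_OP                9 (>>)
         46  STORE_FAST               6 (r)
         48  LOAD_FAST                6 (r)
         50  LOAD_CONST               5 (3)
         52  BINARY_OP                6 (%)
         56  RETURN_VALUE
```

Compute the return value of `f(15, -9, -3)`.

LOAD_CONST → push 14. Stack: [14]
STORE_FAST s → s=14. Stack: []
LOAD_FAST c → push -3. Stack: [-3]
LOAD_CONST → push 2. Stack: [-3, 2]
BINARY_OP ^ → -3 ^ 2 = -1. Stack: [-1]
LOAD_FAST s → push 14. Stack: [-1, 14]
BINARY_OP + → -1 + 14 = 13. Stack: [13]
STORE_FAST k → k=13. Stack: []
LOAD_CONST → push 4. Stack: [4]
LOAD_FAST a → push 15. Stack: [4, 15]
BINARY_OP // → 4 // 15 = 0. Stack: [0]
STORE_FAST n → n=0. Stack: []
LOAD_CONST → push 11. Stack: [11]
LOAD_FAST n → push 0. Stack: [11, 0]
BINARY_OP - → 11 - 0 = 11. Stack: [11]
LOAD_CONST → push 2. Stack: [11, 2]
BINARY_OP >> → 11 >> 2 = 2. Stack: [2]
STORE_FAST r → r=2. Stack: []
LOAD_FAST r → push 2. Stack: [2]
LOAD_CONST → push 3. Stack: [2, 3]
BINARY_OP % → 2 % 3 = 2. Stack: [2]
RETURN_VALUE → return 2.

2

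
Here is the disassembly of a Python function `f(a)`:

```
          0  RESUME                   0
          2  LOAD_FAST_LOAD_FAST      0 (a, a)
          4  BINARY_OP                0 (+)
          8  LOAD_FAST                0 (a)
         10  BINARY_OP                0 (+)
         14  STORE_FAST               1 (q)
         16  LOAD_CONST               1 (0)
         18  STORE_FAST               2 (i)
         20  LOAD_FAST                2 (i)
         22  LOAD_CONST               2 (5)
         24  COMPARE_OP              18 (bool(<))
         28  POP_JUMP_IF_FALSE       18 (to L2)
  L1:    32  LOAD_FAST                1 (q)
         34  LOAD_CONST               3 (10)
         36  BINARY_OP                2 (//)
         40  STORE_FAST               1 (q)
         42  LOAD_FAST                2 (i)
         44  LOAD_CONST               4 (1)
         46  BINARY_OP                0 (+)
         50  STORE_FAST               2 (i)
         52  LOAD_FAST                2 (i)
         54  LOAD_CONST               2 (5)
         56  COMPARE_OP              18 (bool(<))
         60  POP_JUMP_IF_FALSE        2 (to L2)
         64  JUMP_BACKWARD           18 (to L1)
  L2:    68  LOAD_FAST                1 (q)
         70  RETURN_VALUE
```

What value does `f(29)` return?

LOAD_FAST_LOAD_FAST a,a → push 29,29
BINARY_OP + → 29 + 29 = 58
LOAD_FAST a → push 29
BINARY_OP + → 58 + 29 = 87
STORE_FAST q → q=87
LOAD_CONST → push 0
STORE_FAST i → i=0
LOAD_FAST i → push 0
LOAD_CONST → push 5
COMPARE_OP bool(<) → 0 vs 5 = True
POP_JUMP_IF_FALSE → pop True; no jump
LOAD_FAST q → push 87
LOAD_CONST → push 10
BINARY_OP // → 87 // 10 = 8
STORE_FAST q → q=8
LOAD_FAST i → push 0
LOAD_CONST → push 1
BINARY_OP + → 0 + 1 = 1
STORE_FAST i → i=1
LOAD_FAST i → push 1
LOAD_CONST → push 5
COMPARE_OP bool(<) → 1 vs 5 = True
POP_JUMP_IF_FALSE → pop True; no jump
LOAD_FAST q → push 8
LOAD_CONST → push 10
BINARY_OP // → 8 // 10 = 0
STORE_FAST q → q=0
LOAD_FAST i → push 1
LOAD_CONST → push 1
BINARY_OP + → 1 + 1 = 2
STORE_FAST i → i=2
LOAD_FAST i → push 2
LOAD_CONST → push 5
COMPARE_OP bool(<) → 2 vs 5 = True
POP_JUMP_IF_FALSE → pop True; no jump
LOAD_FAST q → push 0
LOAD_CONST → push 10
BINARY_OP // → 0 // 10 = 0
STORE_FAST q → q=0
LOAD_FAST i → push 2
LOAD_CONST → push 1
BINARY_OP + → 2 + 1 = 3
STORE_FAST i → i=3
LOAD_FAST i → push 3
LOAD_CONST → push 5
COMPARE_OP bool(<) → 3 vs 5 = True
POP_JUMP_IF_FALSE → pop True; no jump
LOAD_FAST q → push 0
LOAD_CONST → push 10
BINARY_OP // → 0 // 10 = 0
STORE_FAST q → q=0
LOAD_FAST i → push 3
LOAD_CONST → push 1
BINARY_OP + → 3 + 1 = 4
STORE_FAST i → i=4
LOAD_FAST i → push 4
LOAD_CONST → push 5
COMPARE_OP bool(<) → 4 vs 5 = True
POP_JUMP_IF_FALSE → pop True; no jump
LOAD_FAST q → push 0
LOAD_CONST → push 10
BINARY_OP // → 0 // 10 = 0
STORE_FAST q → q=0
LOAD_FAST i → push 4
LOAD_CONST → push 1
BINARY_OP + → 4 + 1 = 5
STORE_FAST i → i=5
LOAD_FAST i → push 5
LOAD_CONST → push 5
COMPARE_OP bool(<) → 5 vs 5 = False
POP_JUMP_IF_FALSE → pop False; jump
LOAD_FAST q → push 0
RETURN_VALUE → return 0.

0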